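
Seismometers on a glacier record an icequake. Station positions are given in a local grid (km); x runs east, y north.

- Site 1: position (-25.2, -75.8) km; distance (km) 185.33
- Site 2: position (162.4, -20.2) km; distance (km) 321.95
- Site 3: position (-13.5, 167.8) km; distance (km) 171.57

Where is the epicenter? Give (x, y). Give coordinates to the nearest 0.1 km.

-148.8 km east, 62.3 km north

Circle about each station: (x + 25.2)² + (y + 75.8)² = 185.33²; (x − 162.4)² + (y + 20.2)² = 321.95²; (x + 13.5)² + (y − 167.8)² = 171.57².
Subtracting the Site 1 equation from the Site 2 and Site 3 equations removes the quadratic terms:
375.2 x + 111.2 y = -48903.47
23.4 x + 487.2 y = 26869.35
Solving the 2×2 system: x ≈ -148.8, y ≈ 62.3 km.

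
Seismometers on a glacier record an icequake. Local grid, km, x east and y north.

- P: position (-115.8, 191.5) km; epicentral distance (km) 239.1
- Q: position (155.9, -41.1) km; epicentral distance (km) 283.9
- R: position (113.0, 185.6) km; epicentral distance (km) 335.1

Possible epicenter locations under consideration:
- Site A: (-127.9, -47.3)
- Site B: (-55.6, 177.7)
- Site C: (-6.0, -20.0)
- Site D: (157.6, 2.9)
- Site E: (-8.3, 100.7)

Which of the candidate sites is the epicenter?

Site A

For each candidate, compare |candidate − station| to the reported distance:
Site A: residuals P 0.0, Q 0.0, R 0.0 → max 0.0 km
Site B: residuals P 177.3, Q 20.4, R 166.3 → max 177.3 km
Site C: residuals P 0.8, Q 120.6, R 97.5 → max 120.6 km
Site D: residuals P 93.0, Q 239.9, R 147.0 → max 239.9 km
Site E: residuals P 98.4, Q 66.9, R 187.0 → max 187.0 km
Only Site A has all residuals ≈ 0.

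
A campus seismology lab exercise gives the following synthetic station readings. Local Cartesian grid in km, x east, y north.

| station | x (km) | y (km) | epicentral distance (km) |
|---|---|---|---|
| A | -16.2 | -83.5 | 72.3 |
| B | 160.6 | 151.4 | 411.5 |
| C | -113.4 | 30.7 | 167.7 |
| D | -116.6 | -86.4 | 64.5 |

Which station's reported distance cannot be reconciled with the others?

B

Solve using three stations at a time. Using A, C, D (subtract circle equations pairwise → linear system) gives (x, y) ≈ (-70.4, -131.4).
Distances from that point to each station vs reported:
  A: calculated 72.3 vs reported 72.3 → residual 0.0 km
  B: calculated 365.1 vs reported 411.5 → residual 46.4 km
  C: calculated 167.7 vs reported 167.7 → residual 0.0 km
  D: calculated 64.5 vs reported 64.5 → residual 0.0 km
A, C, D are mutually consistent (residuals ≈ 0); B is off by 46.4 km.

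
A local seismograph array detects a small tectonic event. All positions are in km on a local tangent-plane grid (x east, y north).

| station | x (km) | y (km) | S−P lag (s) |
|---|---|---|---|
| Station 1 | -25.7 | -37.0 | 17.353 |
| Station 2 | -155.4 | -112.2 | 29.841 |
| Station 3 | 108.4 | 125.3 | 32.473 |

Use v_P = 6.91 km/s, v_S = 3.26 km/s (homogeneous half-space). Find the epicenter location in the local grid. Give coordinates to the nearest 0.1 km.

Distance from S−P lag: d = Δt · v_P v_S / (v_P − v_S) = Δt · (6.91·3.26)/(6.91−3.26) ≈ 6.1717·Δt.
So d_Station 1 = 107.10, d_Station 2 = 184.17, d_Station 3 = 200.41 km.
Circle about each station: (x + 25.7)² + (y + 37.0)² = 107.10²; (x + 155.4)² + (y + 112.2)² = 184.17²; (x − 108.4)² + (y − 125.3)² = 200.41².
Subtracting the Station 1 equation from the Station 2 and Station 3 equations removes the quadratic terms:
-259.4 x − 150.4 y = 12260.33
268.2 x + 324.6 y = -3272.60
Solving the 2×2 system: x ≈ -79.5, y ≈ 55.6 km.

(-79.5, 55.6)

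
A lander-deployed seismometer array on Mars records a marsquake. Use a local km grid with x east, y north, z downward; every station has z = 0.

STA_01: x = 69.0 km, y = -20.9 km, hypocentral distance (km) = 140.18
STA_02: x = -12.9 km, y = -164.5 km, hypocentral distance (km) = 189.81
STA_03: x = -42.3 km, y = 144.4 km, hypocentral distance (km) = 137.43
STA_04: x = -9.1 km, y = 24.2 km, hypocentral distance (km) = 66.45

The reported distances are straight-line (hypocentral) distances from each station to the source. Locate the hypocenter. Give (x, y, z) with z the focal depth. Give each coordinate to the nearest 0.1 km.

(-60.1, 14.6, 41.5)

Each station gives a sphere (x−x_i)² + (y−y_i)² + z² = d_i² (stations at z=0).
Subtracting the STA_01 sphere from STA_02 and STA_03: z² cancels, leaving linear equations in x and y:
-163.8 x − 287.2 y = 5651.45
-222.6 x + 330.6 y = 18206.27
Solving: x ≈ -60.104, y ≈ 14.601 km (keep extra digits for the depth step; rounded: -60.1, 14.6).
Then from the STA_01 sphere: z² = 140.18² − (x − 69.0)² − (y + 20.9)² with x = -60.104, y = 14.601, so z ≈ 41.500 ≈ 41.5 km.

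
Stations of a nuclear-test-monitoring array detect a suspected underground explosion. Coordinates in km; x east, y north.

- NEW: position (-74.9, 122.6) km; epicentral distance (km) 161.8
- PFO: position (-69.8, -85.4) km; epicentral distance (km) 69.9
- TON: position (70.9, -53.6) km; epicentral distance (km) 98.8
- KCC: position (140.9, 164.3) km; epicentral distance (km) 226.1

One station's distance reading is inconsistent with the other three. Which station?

KCC

Solve using three stations at a time. Using NEW, PFO, TON (subtract circle equations pairwise → linear system) gives (x, y) ≈ (-25.4, -31.4).
Distances from that point to each station vs reported:
  NEW: calculated 161.8 vs reported 161.8 → residual 0.0 km
  PFO: calculated 69.9 vs reported 69.9 → residual 0.0 km
  TON: calculated 98.8 vs reported 98.8 → residual 0.0 km
  KCC: calculated 256.8 vs reported 226.1 → residual 30.7 km
NEW, PFO, TON are mutually consistent (residuals ≈ 0); KCC is off by 30.7 km.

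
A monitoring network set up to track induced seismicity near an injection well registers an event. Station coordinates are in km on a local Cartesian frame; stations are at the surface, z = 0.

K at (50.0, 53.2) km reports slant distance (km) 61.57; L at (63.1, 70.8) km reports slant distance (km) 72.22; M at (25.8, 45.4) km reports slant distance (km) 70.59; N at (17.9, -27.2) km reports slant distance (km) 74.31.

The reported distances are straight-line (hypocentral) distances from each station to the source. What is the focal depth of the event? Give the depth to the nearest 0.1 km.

31.0 km

Each station gives a sphere (x−x_i)² + (y−y_i)² + z² = d_i² (stations at z=0).
Subtracting the K sphere from L and M: z² cancels, leaving linear equations in x and y:
26.2 x + 35.2 y = 2239.15
-48.4 x − 15.6 y = -3795.52
Solving: x ≈ 76.197, y ≈ 6.897 km (keep extra digits for the depth step; rounded: 76.2, 6.9).
Then from the K sphere: z² = 61.57² − (x − 50.0)² − (y − 53.2)² with x = 76.197, y = 6.897, so z ≈ 30.994 ≈ 31.0 km.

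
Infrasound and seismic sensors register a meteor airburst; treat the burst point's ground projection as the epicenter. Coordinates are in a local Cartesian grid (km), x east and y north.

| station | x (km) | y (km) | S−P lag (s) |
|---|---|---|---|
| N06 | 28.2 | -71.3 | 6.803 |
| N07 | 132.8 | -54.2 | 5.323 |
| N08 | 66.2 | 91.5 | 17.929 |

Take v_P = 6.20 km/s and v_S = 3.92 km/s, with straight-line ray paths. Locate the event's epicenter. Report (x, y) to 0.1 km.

95.9 km east, -97.3 km north

Distance from S−P lag: d = Δt · v_P v_S / (v_P − v_S) = Δt · (6.20·3.92)/(6.20−3.92) ≈ 10.6596·Δt.
So d_N06 = 72.52, d_N07 = 56.74, d_N08 = 191.12 km.
Circle about each station: (x − 28.2)² + (y + 71.3)² = 72.52²; (x − 132.8)² + (y + 54.2)² = 56.74²; (x − 66.2)² + (y − 91.5)² = 191.12².
Subtracting pairs of circle equations eliminates x²+y² and gives linear equations (the radical axes):
209.2 x + 34.2 y = 16734.27
76.0 x + 325.6 y = -24391.94
Solving the 2×2 system: x ≈ 95.9, y ≈ -97.3 km.
Check against N06 (with the unrounded x, y): √((x − 28.2)²+(y + 71.3)²) = 72.52 ≈ 72.52 km. ✓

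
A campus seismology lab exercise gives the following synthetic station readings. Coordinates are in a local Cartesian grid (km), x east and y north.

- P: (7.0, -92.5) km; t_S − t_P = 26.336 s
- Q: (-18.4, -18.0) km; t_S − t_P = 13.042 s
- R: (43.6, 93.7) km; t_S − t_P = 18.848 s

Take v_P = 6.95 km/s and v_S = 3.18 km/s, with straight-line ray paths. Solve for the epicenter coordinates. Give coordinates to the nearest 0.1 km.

Distance from S−P lag: d = Δt · v_P v_S / (v_P − v_S) = Δt · (6.95·3.18)/(6.95−3.18) ≈ 5.8623·Δt.
So d_P = 154.39, d_Q = 76.46, d_R = 110.49 km.
Circle about each station: (x − 7.0)² + (y + 92.5)² = 154.39²; (x + 18.4)² + (y + 18.0)² = 76.46²; (x − 43.6)² + (y − 93.7)² = 110.49².
Subtracting the P equation from the Q and R equations removes the quadratic terms:
-50.8 x + 149.0 y = 10047.45
73.2 x + 372.4 y = 13703.63
Solving the 2×2 system: x ≈ -57.0, y ≈ 48.0 km.

x ≈ -57.0 km, y ≈ 48.0 km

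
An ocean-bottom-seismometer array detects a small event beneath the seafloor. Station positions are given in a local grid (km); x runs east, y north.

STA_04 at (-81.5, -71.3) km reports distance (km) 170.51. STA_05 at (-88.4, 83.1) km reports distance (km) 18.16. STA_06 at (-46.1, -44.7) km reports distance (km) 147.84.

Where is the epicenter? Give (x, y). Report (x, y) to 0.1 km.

x ≈ -80.0 km, y ≈ 99.2 km

Circle about each station: (x + 81.5)² + (y + 71.3)² = 170.51²; (x + 88.4)² + (y − 83.1)² = 18.16²; (x + 46.1)² + (y + 44.7)² = 147.84².
Subtracting pairs of circle equations eliminates x²+y² and gives linear equations (the radical axes):
-13.8 x + 308.8 y = 31738.10
70.8 x + 53.2 y = -385.65
Solving the 2×2 system: x ≈ -80.0, y ≈ 99.2 km.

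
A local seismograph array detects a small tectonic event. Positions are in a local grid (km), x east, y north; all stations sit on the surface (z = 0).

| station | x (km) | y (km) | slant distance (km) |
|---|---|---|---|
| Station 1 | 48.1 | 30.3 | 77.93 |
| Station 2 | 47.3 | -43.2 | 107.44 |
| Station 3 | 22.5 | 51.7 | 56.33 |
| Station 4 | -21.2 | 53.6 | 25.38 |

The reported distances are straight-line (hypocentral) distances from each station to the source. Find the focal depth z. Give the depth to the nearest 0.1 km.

Each station gives a sphere (x−x_i)² + (y−y_i)² + z² = d_i² (stations at z=0).
Subtracting the Station 1 sphere from Station 2 and Station 3: z² cancels, leaving linear equations in x and y:
-1.6 x − 147.0 y = -4598.44
-51.2 x + 42.8 y = 2847.46
Solving: x ≈ -29.199, y ≈ 31.600 km (keep extra digits for the depth step; rounded: -29.2, 31.6).
Then from the Station 1 sphere: z² = 77.93² − (x − 48.1)² − (y − 30.3)² with x = -29.199, y = 31.600, so z ≈ 9.811 ≈ 9.8 km.

depth ≈ 9.8 km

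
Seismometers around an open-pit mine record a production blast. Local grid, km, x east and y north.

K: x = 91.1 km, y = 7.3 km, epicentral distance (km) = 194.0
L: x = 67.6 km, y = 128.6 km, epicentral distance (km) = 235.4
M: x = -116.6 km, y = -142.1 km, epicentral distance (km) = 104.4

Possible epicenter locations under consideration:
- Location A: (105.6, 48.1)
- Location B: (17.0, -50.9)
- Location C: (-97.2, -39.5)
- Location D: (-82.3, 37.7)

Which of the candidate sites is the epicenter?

For each candidate, compare |candidate − station| to the reported distance:
Location A: residuals K 150.7, L 146.4, M 188.1 → max 188.1 km
Location B: residuals K 99.8, L 48.9, M 57.4 → max 99.8 km
Location C: residuals K 0.0, L 0.0, M 0.0 → max 0.0 km
Location D: residuals K 18.0, L 60.1, M 78.6 → max 78.6 km
Only Location C has all residuals ≈ 0.

Location C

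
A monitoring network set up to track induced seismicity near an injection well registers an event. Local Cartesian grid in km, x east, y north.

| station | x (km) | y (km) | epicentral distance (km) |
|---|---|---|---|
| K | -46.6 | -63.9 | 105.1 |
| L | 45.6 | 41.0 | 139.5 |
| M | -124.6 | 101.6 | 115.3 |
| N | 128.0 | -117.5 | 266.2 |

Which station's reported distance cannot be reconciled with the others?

Solve using three stations at a time. Using K, L, N (subtract circle equations pairwise → linear system) gives (x, y) ≈ (-93.5, 30.2).
Distances from that point to each station vs reported:
  K: calculated 105.1 vs reported 105.1 → residual 0.0 km
  L: calculated 139.5 vs reported 139.5 → residual 0.0 km
  M: calculated 77.9 vs reported 115.3 → residual 37.4 km
  N: calculated 266.2 vs reported 266.2 → residual 0.0 km
K, L, N are mutually consistent (residuals ≈ 0); M is off by 37.4 km.

M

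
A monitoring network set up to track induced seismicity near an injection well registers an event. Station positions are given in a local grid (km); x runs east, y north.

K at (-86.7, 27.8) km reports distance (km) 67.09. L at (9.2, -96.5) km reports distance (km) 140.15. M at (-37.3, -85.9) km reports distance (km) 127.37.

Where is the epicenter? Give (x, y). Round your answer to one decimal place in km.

Circle about each station: (x + 86.7)² + (y − 27.8)² = 67.09²; (x − 9.2)² + (y + 96.5)² = 140.15²; (x + 37.3)² + (y + 85.9)² = 127.37².
Subtracting pairs of circle equations eliminates x²+y² and gives linear equations (the radical axes):
191.8 x − 248.6 y = -14033.79
98.8 x − 227.4 y = -11241.68
Solving the 2×2 system: x ≈ -20.8, y ≈ 40.4 km.
Check against K (with the unrounded x, y): √((x + 86.7)²+(y − 27.8)²) = 67.08 ≈ 67.09 km. ✓

x ≈ -20.8 km, y ≈ 40.4 km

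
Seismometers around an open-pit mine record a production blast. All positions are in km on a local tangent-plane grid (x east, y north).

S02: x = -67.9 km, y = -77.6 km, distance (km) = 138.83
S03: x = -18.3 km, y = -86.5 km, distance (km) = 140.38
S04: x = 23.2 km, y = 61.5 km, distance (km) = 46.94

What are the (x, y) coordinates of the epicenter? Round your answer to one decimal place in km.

Circle about each station: (x + 67.9)² + (y + 77.6)² = 138.83²; (x + 18.3)² + (y + 86.5)² = 140.38²; (x − 23.2)² + (y − 61.5)² = 46.94².
Subtracting pairs of circle equations eliminates x²+y² and gives linear equations (the radical axes):
99.2 x − 17.8 y = -3247.81
182.2 x + 278.2 y = 10758.73
Solving the 2×2 system: x ≈ -23.1, y ≈ 53.8 km.
Check against S02 (with the unrounded x, y): √((x + 67.9)²+(y + 77.6)²) = 138.82 ≈ 138.83 km. ✓

(-23.1, 53.8)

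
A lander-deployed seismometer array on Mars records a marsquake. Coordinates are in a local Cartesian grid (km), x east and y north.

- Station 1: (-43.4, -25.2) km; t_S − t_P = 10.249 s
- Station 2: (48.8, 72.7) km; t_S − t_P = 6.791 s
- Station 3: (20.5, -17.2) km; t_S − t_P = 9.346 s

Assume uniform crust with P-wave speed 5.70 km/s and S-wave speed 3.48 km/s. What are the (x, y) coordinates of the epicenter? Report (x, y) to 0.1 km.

-10.6 km east, 60.3 km north

Distance from S−P lag: d = Δt · v_P v_S / (v_P − v_S) = Δt · (5.70·3.48)/(5.70−3.48) ≈ 8.9351·Δt.
So d_Station 1 = 91.58, d_Station 2 = 60.68, d_Station 3 = 83.51 km.
Circle about each station: (x + 43.4)² + (y + 25.2)² = 91.58²; (x − 48.8)² + (y − 72.7)² = 60.68²; (x − 20.5)² + (y + 17.2)² = 83.51².
Subtracting the Station 1 equation from the Station 2 and Station 3 equations removes the quadratic terms:
184.4 x + 195.8 y = 9852.96
127.8 x + 16.0 y = -389.53
Solving the 2×2 system: x ≈ -10.6, y ≈ 60.3 km.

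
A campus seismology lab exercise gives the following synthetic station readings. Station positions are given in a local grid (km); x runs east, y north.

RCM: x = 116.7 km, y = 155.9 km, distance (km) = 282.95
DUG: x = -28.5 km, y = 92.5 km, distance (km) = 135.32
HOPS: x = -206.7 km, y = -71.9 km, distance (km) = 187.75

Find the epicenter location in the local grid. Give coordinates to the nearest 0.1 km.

x ≈ -162.6 km, y ≈ 110.6 km

Circle about each station: (x − 116.7)² + (y − 155.9)² = 282.95²; (x + 28.5)² + (y − 92.5)² = 135.32²; (x + 206.7)² + (y + 71.9)² = 187.75².
Subtracting the RCM equation from the DUG and HOPS equations removes the quadratic terms:
-290.4 x − 126.8 y = 33194.00
-646.8 x − 455.6 y = 54781.44
Solving the 2×2 system: x ≈ -162.6, y ≈ 110.6 km.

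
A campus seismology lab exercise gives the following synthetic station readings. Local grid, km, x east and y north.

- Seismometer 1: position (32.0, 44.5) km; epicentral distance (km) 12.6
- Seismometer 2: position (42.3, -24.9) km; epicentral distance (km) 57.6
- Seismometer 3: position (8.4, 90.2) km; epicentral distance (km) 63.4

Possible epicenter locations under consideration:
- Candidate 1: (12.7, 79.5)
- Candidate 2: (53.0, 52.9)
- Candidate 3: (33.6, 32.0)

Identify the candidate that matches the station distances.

For each candidate, compare |candidate − station| to the reported distance:
Candidate 1: residuals Seismometer 1 27.4, Seismometer 2 50.9, Seismometer 3 51.9 → max 51.9 km
Candidate 2: residuals Seismometer 1 10.0, Seismometer 2 20.9, Seismometer 3 5.3 → max 20.9 km
Candidate 3: residuals Seismometer 1 0.0, Seismometer 2 0.0, Seismometer 3 0.0 → max 0.0 km
Only Candidate 3 has all residuals ≈ 0.

Candidate 3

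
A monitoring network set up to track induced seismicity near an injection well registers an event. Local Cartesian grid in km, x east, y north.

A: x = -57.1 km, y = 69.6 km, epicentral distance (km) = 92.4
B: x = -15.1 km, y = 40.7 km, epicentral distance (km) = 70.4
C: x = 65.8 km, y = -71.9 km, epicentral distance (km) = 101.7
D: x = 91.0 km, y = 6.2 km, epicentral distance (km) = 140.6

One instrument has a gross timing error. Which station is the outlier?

C

Solve using three stations at a time. Using A, B, D (subtract circle equations pairwise → linear system) gives (x, y) ≈ (-46.7, -22.2).
Distances from that point to each station vs reported:
  A: calculated 92.4 vs reported 92.4 → residual 0.0 km
  B: calculated 70.4 vs reported 70.4 → residual 0.0 km
  C: calculated 123.0 vs reported 101.7 → residual 21.3 km
  D: calculated 140.6 vs reported 140.6 → residual 0.0 km
A, B, D are mutually consistent (residuals ≈ 0); C is off by 21.3 km.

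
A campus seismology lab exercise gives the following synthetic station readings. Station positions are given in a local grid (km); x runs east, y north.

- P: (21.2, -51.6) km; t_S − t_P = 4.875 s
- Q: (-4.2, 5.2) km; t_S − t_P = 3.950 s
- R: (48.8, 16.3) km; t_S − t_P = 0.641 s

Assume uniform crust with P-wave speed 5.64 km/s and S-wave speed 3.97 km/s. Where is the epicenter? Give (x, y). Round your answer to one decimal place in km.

48.7 km east, 7.7 km north

Distance from S−P lag: d = Δt · v_P v_S / (v_P − v_S) = Δt · (5.64·3.97)/(5.64−3.97) ≈ 13.4077·Δt.
So d_P = 65.36, d_Q = 52.96, d_R = 8.59 km.
Circle about each station: (x − 21.2)² + (y + 51.6)² = 65.36²; (x + 4.2)² + (y − 5.2)² = 52.96²; (x − 48.8)² + (y − 16.3)² = 8.59².
Subtracting pairs of circle equations eliminates x²+y² and gives linear equations (the radical axes):
-50.8 x + 113.6 y = -1600.15
55.2 x + 135.8 y = 3733.27
Solving the 2×2 system: x ≈ 48.7, y ≈ 7.7 km.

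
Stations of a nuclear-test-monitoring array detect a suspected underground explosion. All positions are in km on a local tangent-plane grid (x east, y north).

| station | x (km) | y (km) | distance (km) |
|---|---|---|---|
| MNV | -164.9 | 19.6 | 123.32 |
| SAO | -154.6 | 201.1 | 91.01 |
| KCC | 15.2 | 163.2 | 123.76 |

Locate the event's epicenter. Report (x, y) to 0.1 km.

Circle about each station: (x + 164.9)² + (y − 19.6)² = 123.32²; (x + 154.6)² + (y − 201.1)² = 91.01²; (x − 15.2)² + (y − 163.2)² = 123.76².
Subtracting the MNV equation from the SAO and KCC equations removes the quadratic terms:
20.6 x + 363.0 y = 43691.20
360.2 x + 287.2 y = -819.61
Solving the 2×2 system: x ≈ -102.9, y ≈ 126.2 km.

-102.9 km east, 126.2 km north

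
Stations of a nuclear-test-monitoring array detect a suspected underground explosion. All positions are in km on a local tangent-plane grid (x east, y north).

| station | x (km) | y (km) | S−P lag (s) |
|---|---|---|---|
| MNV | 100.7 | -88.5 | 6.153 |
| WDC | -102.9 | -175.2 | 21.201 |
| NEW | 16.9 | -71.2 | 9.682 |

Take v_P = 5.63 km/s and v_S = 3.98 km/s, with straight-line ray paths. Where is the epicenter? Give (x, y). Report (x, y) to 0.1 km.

(134.3, -12.0)

Distance from S−P lag: d = Δt · v_P v_S / (v_P − v_S) = Δt · (5.63·3.98)/(5.63−3.98) ≈ 13.5802·Δt.
So d_MNV = 83.56, d_WDC = 287.91, d_NEW = 131.48 km.
Circle about each station: (x − 100.7)² + (y + 88.5)² = 83.56²; (x + 102.9)² + (y + 175.2)² = 287.91²; (x − 16.9)² + (y + 71.2)² = 131.48².
Subtracting the MNV equation from the WDC and NEW equations removes the quadratic terms:
-407.2 x − 173.4 y = -52599.18
-167.6 x + 34.6 y = -22922.41
Solving the 2×2 system: x ≈ 134.3, y ≈ -12.0 km.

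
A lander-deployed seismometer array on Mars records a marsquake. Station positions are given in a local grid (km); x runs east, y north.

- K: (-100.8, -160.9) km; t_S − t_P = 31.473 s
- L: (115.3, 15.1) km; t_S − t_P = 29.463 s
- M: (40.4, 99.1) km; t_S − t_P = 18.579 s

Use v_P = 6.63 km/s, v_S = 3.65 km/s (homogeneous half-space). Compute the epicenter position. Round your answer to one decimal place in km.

Distance from S−P lag: d = Δt · v_P v_S / (v_P − v_S) = Δt · (6.63·3.65)/(6.63−3.65) ≈ 8.1206·Δt.
So d_K = 255.58, d_L = 239.26, d_M = 150.87 km.
Circle about each station: (x + 100.8)² + (y + 160.9)² = 255.58²; (x − 115.3)² + (y − 15.1)² = 239.26²; (x − 40.4)² + (y − 99.1)² = 150.87².
Subtracting pairs of circle equations eliminates x²+y² and gives linear equations (the radical axes):
432.2 x + 352.0 y = -14451.56
282.4 x + 520.0 y = 17962.90
Solving the 2×2 system: x ≈ -110.4, y ≈ 94.5 km.

x ≈ -110.4 km, y ≈ 94.5 km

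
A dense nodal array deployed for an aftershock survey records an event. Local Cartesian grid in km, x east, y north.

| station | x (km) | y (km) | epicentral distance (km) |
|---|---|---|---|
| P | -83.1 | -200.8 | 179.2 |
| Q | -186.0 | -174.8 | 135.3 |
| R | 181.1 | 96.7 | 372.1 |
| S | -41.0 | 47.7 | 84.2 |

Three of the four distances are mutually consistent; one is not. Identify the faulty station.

S

Solve using three stations at a time. Using P, Q, R (subtract circle equations pairwise → linear system) gives (x, y) ≈ (-164.6, -41.1).
Distances from that point to each station vs reported:
  P: calculated 179.3 vs reported 179.2 → residual 0.1 km
  Q: calculated 135.4 vs reported 135.3 → residual 0.1 km
  R: calculated 372.1 vs reported 372.1 → residual 0.0 km
  S: calculated 152.2 vs reported 84.2 → residual 68.0 km
P, Q, R are mutually consistent (residuals ≈ 0); S is off by 68.0 km.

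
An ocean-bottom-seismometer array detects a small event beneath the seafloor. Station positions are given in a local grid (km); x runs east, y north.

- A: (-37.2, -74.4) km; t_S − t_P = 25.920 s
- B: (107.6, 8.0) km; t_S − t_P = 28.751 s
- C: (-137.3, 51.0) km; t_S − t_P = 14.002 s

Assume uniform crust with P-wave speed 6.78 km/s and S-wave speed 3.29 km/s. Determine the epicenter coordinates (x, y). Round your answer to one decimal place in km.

-56.8 km east, 90.1 km north

Distance from S−P lag: d = Δt · v_P v_S / (v_P − v_S) = Δt · (6.78·3.29)/(6.78−3.29) ≈ 6.3915·Δt.
So d_A = 165.67, d_B = 183.76, d_C = 89.49 km.
Circle about each station: (x + 37.2)² + (y + 74.4)² = 165.67²; (x − 107.6)² + (y − 8.0)² = 183.76²; (x + 137.3)² + (y − 51.0)² = 89.49².
Subtracting pairs of circle equations eliminates x²+y² and gives linear equations (the radical axes):
289.6 x + 164.8 y = -1598.63
-200.2 x + 250.8 y = 33971.18
Solving the 2×2 system: x ≈ -56.8, y ≈ 90.1 km.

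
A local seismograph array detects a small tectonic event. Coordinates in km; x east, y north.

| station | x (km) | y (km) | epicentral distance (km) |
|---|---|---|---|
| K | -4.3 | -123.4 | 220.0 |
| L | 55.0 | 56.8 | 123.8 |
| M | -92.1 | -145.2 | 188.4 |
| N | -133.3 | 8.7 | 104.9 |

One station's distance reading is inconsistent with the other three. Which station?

Solve using three stations at a time. Using K, L, N (subtract circle equations pairwise → linear system) gives (x, y) ≈ (-64.8, 88.1).
Distances from that point to each station vs reported:
  K: calculated 220.0 vs reported 220.0 → residual 0.0 km
  L: calculated 123.8 vs reported 123.8 → residual 0.0 km
  M: calculated 234.9 vs reported 188.4 → residual 46.5 km
  N: calculated 104.9 vs reported 104.9 → residual 0.0 km
K, L, N are mutually consistent (residuals ≈ 0); M is off by 46.5 km.

M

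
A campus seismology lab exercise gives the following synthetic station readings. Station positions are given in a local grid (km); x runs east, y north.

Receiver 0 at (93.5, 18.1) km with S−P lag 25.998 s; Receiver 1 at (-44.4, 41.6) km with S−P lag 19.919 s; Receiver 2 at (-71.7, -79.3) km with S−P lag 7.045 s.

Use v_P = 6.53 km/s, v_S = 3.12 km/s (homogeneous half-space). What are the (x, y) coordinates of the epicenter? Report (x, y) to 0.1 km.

(-29.7, -76.5)

Distance from S−P lag: d = Δt · v_P v_S / (v_P − v_S) = Δt · (6.53·3.12)/(6.53−3.12) ≈ 5.9747·Δt.
So d_Receiver 0 = 155.33, d_Receiver 1 = 119.01, d_Receiver 2 = 42.09 km.
Circle about each station: (x − 93.5)² + (y − 18.1)² = 155.33²; (x + 44.4)² + (y − 41.6)² = 119.01²; (x + 71.7)² + (y + 79.3)² = 42.09².
Subtracting the Receiver 0 equation from the Receiver 1 and Receiver 2 equations removes the quadratic terms:
-275.8 x + 47.0 y = 4596.09
-330.4 x − 194.8 y = 24715.36
Solving the 2×2 system: x ≈ -29.7, y ≈ -76.5 km.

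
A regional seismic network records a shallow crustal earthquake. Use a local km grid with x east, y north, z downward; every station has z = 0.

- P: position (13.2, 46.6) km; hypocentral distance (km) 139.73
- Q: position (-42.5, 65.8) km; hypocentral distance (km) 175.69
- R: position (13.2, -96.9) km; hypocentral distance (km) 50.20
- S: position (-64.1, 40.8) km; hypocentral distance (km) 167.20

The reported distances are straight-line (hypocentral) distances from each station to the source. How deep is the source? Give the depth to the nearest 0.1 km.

Each station gives a sphere (x−x_i)² + (y−y_i)² + z² = d_i² (stations at z=0).
Subtracting the P sphere from Q and R: z² cancels, leaving linear equations in x and y:
-111.4 x + 38.4 y = -7552.41
0.0 x − 287.0 y = 24222.48
Solving: x ≈ 38.703, y ≈ -84.399 km (keep extra digits for the depth step; rounded: 38.7, -84.4).
Then from the P sphere: z² = 139.73² − (x − 13.2)² − (y − 46.6)² with x = 38.703, y = -84.399, so z ≈ 41.392 ≈ 41.4 km.

41.4 km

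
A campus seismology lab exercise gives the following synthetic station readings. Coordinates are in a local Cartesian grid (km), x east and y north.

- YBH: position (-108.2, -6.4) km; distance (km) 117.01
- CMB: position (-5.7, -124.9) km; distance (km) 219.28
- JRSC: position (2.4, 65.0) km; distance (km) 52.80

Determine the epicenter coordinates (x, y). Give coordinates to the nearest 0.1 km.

-43.5 km east, 91.1 km north

Circle about each station: (x + 108.2)² + (y + 6.4)² = 117.01²; (x + 5.7)² + (y + 124.9)² = 219.28²; (x − 2.4)² + (y − 65.0)² = 52.80².
Subtracting the YBH equation from the CMB and JRSC equations removes the quadratic terms:
205.0 x − 237.0 y = -30508.08
221.2 x + 142.8 y = 3386.06
Solving the 2×2 system: x ≈ -43.5, y ≈ 91.1 km.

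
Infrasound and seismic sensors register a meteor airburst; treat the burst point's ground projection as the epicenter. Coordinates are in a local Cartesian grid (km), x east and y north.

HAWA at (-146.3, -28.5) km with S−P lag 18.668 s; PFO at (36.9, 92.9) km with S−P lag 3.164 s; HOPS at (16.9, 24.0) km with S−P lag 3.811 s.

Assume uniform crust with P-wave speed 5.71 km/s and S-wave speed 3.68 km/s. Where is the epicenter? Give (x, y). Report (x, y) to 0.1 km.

x ≈ 24.0 km, y ≈ 62.8 km

Distance from S−P lag: d = Δt · v_P v_S / (v_P − v_S) = Δt · (5.71·3.68)/(5.71−3.68) ≈ 10.3511·Δt.
So d_HAWA = 193.23, d_PFO = 32.75, d_HOPS = 39.45 km.
Circle about each station: (x + 146.3)² + (y + 28.5)² = 193.23²; (x − 36.9)² + (y − 92.9)² = 32.75²; (x − 16.9)² + (y − 24.0)² = 39.45².
Subtracting the HAWA equation from the PFO and HOPS equations removes the quadratic terms:
366.4 x + 242.8 y = 24041.35
326.4 x + 105.0 y = 14427.20
Solving the 2×2 system: x ≈ 24.0, y ≈ 62.8 km.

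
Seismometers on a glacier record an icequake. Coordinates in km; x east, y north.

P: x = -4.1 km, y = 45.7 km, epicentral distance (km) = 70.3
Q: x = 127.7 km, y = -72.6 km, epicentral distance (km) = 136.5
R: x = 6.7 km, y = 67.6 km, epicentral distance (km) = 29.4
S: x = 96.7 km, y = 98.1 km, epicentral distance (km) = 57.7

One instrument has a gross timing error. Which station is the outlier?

R

Solve using three stations at a time. Using P, Q, S (subtract circle equations pairwise → linear system) gives (x, y) ≈ (66.1, 49.2).
Distances from that point to each station vs reported:
  P: calculated 70.3 vs reported 70.3 → residual 0.0 km
  Q: calculated 136.5 vs reported 136.5 → residual 0.0 km
  R: calculated 62.2 vs reported 29.4 → residual 32.8 km
  S: calculated 57.7 vs reported 57.7 → residual 0.0 km
P, Q, S are mutually consistent (residuals ≈ 0); R is off by 32.8 km.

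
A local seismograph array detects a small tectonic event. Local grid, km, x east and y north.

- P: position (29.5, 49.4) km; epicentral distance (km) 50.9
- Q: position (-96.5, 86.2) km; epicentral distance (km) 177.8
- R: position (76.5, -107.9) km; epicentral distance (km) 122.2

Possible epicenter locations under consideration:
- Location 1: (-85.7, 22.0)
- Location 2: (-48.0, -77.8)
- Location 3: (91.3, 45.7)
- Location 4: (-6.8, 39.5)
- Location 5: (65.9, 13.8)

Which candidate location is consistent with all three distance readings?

Location 5

For each candidate, compare |candidate − station| to the reported distance:
Location 1: residuals P 67.5, Q 112.7, R 85.6 → max 112.7 km
Location 2: residuals P 98.0, Q 6.8, R 5.9 → max 98.0 km
Location 3: residuals P 11.0, Q 14.3, R 32.1 → max 32.1 km
Location 4: residuals P 13.3, Q 76.7, R 47.1 → max 76.7 km
Location 5: residuals P 0.0, Q 0.0, R 0.0 → max 0.0 km
Only Location 5 has all residuals ≈ 0.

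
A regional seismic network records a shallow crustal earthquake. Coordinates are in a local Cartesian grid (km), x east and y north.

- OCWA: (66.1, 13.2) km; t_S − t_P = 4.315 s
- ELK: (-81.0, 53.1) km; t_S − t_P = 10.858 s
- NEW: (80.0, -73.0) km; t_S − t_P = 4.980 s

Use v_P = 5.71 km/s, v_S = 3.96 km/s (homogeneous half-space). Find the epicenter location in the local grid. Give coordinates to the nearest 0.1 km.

Distance from S−P lag: d = Δt · v_P v_S / (v_P − v_S) = Δt · (5.71·3.96)/(5.71−3.96) ≈ 12.9209·Δt.
So d_OCWA = 55.75, d_ELK = 140.30, d_NEW = 64.35 km.
Circle about each station: (x − 66.1)² + (y − 13.2)² = 55.75²; (x + 81.0)² + (y − 53.1)² = 140.30²; (x − 80.0)² + (y + 73.0)² = 64.35².
Subtracting pairs of circle equations eliminates x²+y² and gives linear equations (the radical axes):
-294.2 x + 79.8 y = -11738.87
27.8 x − 172.4 y = 6152.69
Solving the 2×2 system: x ≈ 31.6, y ≈ -30.6 km.

31.6 km east, -30.6 km north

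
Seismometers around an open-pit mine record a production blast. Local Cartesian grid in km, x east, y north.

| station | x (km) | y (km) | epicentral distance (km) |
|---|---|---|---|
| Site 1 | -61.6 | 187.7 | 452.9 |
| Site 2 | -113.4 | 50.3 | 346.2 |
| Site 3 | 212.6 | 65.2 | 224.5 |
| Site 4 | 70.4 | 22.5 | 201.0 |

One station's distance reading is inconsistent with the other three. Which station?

Site 1

Solve using three stations at a time. Using Site 2, Site 3, Site 4 (subtract circle equations pairwise → linear system) gives (x, y) ≈ (165.8, -154.2).
Distances from that point to each station vs reported:
  Site 1: calculated 410.6 vs reported 452.9 → residual 42.3 km
  Site 2: calculated 346.1 vs reported 346.2 → residual 0.1 km
  Site 3: calculated 224.3 vs reported 224.5 → residual 0.2 km
  Site 4: calculated 200.8 vs reported 201.0 → residual 0.2 km
Site 2, Site 3, Site 4 are mutually consistent (residuals ≈ 0); Site 1 is off by 42.3 km.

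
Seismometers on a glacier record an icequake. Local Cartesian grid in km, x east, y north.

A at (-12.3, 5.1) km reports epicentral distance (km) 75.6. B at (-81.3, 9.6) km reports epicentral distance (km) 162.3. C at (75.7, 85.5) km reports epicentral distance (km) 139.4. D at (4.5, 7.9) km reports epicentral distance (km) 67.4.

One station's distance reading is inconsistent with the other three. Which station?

B

Solve using three stations at a time. Using A, C, D (subtract circle equations pairwise → linear system) gives (x, y) ≈ (40.3, -49.4).
Distances from that point to each station vs reported:
  A: calculated 75.8 vs reported 75.6 → residual 0.2 km
  B: calculated 135.2 vs reported 162.3 → residual 27.1 km
  C: calculated 139.5 vs reported 139.4 → residual 0.1 km
  D: calculated 67.6 vs reported 67.4 → residual 0.2 km
A, C, D are mutually consistent (residuals ≈ 0); B is off by 27.1 km.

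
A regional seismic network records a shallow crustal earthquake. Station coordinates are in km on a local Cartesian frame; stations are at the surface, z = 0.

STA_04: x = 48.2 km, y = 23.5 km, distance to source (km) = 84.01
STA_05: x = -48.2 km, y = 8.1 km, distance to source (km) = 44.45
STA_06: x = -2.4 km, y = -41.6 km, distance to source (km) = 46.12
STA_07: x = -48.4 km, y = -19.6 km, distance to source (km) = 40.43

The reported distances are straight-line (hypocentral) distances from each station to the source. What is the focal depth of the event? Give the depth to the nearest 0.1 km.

Each station gives a sphere (x−x_i)² + (y−y_i)² + z² = d_i² (stations at z=0).
Subtracting the STA_04 sphere from STA_05 and STA_06: z² cancels, leaving linear equations in x and y:
-192.8 x − 30.8 y = 4595.24
-101.2 x − 130.2 y = 3791.46
Solving: x ≈ -21.902, y ≈ -12.097 km (keep extra digits for the depth step; rounded: -21.9, -12.1).
Then from the STA_04 sphere: z² = 84.01² − (x − 48.2)² − (y − 23.5)² with x = -21.902, y = -12.097, so z ≈ 29.601 ≈ 29.6 km.
Check against STA_07 (with the unrounded solution): distance 40.43 ≈ 40.43 km. ✓

29.6 km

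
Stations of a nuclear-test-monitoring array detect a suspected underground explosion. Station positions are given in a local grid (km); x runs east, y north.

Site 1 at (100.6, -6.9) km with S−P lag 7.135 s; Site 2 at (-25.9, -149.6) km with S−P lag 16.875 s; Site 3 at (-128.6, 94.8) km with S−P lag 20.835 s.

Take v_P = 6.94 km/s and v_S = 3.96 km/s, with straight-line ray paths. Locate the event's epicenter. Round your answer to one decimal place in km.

Distance from S−P lag: d = Δt · v_P v_S / (v_P − v_S) = Δt · (6.94·3.96)/(6.94−3.96) ≈ 9.2223·Δt.
So d_Site 1 = 65.80, d_Site 2 = 155.63, d_Site 3 = 192.15 km.
Circle about each station: (x − 100.6)² + (y + 6.9)² = 65.80²; (x + 25.9)² + (y + 149.6)² = 155.63²; (x + 128.6)² + (y − 94.8)² = 192.15².
Subtracting the Site 1 equation from the Site 2 and Site 3 equations removes the quadratic terms:
-253.0 x − 285.4 y = -7008.06
-458.4 x + 203.4 y = -17234.95
Solving the 2×2 system: x ≈ 34.8, y ≈ -6.3 km.
Check against Site 1 (with the unrounded x, y): √((x − 100.6)²+(y + 6.9)²) = 65.80 ≈ 65.80 km. ✓

x ≈ 34.8 km, y ≈ -6.3 km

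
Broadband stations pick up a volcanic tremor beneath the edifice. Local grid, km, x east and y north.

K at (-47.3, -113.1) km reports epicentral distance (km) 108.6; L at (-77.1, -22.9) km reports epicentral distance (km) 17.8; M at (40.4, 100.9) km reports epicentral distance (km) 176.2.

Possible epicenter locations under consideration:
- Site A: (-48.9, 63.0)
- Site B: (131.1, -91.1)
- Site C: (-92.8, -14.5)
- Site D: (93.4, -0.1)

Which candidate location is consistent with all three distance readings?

For each candidate, compare |candidate − station| to the reported distance:
Site A: residuals K 67.5, L 72.6, M 79.2 → max 79.2 km
Site B: residuals K 71.2, L 201.3, M 36.1 → max 201.3 km
Site C: residuals K 0.0, L 0.0, M 0.0 → max 0.0 km
Site D: residuals K 71.9, L 154.2, M 62.1 → max 154.2 km
Only Site C has all residuals ≈ 0.

Site C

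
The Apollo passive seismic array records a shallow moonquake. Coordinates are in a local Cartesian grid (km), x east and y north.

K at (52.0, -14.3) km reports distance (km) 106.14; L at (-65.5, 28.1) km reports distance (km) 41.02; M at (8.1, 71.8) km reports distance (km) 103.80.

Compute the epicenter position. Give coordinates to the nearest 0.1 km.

Circle about each station: (x − 52.0)² + (y + 14.3)² = 106.14²; (x + 65.5)² + (y − 28.1)² = 41.02²; (x − 8.1)² + (y − 71.8)² = 103.80².
Subtracting pairs of circle equations eliminates x²+y² and gives linear equations (the radical axes):
-235.0 x + 84.8 y = 11754.43
-87.8 x + 172.2 y = 2803.62
Solving the 2×2 system: x ≈ -54.1, y ≈ -11.3 km.
Check against K (with the unrounded x, y): √((x − 52.0)²+(y + 14.3)²) = 106.14 ≈ 106.14 km. ✓

(-54.1, -11.3)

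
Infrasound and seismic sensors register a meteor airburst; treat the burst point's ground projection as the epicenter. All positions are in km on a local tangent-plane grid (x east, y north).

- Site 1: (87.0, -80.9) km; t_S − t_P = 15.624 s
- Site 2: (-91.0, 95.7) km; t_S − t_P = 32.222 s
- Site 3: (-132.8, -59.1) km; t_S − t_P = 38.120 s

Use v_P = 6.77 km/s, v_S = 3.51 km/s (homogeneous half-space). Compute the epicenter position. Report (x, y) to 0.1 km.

Distance from S−P lag: d = Δt · v_P v_S / (v_P − v_S) = Δt · (6.77·3.51)/(6.77−3.51) ≈ 7.2892·Δt.
So d_Site 1 = 113.89, d_Site 2 = 234.87, d_Site 3 = 277.86 km.
Circle about each station: (x − 87.0)² + (y + 80.9)² = 113.89²; (x + 91.0)² + (y − 95.7)² = 234.87²; (x + 132.8)² + (y + 59.1)² = 277.86².
Subtracting pairs of circle equations eliminates x²+y² and gives linear equations (the radical axes):
-356.0 x + 353.2 y = -38867.30
-439.6 x + 43.6 y = -57220.41
Solving the 2×2 system: x ≈ 132.5, y ≈ 23.5 km.

x ≈ 132.5 km, y ≈ 23.5 km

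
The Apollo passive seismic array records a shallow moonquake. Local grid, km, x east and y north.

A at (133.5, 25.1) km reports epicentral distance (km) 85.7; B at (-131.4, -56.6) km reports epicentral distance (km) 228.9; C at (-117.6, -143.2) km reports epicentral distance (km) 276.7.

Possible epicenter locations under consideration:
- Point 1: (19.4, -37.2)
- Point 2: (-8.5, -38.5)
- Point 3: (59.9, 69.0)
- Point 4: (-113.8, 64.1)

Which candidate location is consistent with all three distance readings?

Point 3

For each candidate, compare |candidate − station| to the reported distance:
Point 1: residuals A 44.3, B 76.9, C 103.5 → max 103.5 km
Point 2: residuals A 69.9, B 104.7, C 125.5 → max 125.5 km
Point 3: residuals A 0.0, B 0.1, C 0.1 → max 0.1 km
Point 4: residuals A 164.7, B 106.9, C 69.4 → max 164.7 km
Only Point 3 has all residuals ≈ 0.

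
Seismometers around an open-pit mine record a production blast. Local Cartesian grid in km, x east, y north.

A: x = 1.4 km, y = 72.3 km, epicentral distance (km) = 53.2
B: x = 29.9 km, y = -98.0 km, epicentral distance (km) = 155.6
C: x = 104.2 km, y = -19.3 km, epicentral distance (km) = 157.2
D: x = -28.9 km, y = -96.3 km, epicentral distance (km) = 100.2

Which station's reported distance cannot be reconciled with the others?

Solve using three stations at a time. Using A, B, C (subtract circle equations pairwise → linear system) gives (x, y) ≈ (-41.2, 40.4).
Distances from that point to each station vs reported:
  A: calculated 53.2 vs reported 53.2 → residual 0.0 km
  B: calculated 155.6 vs reported 155.6 → residual 0.0 km
  C: calculated 157.2 vs reported 157.2 → residual 0.0 km
  D: calculated 137.3 vs reported 100.2 → residual 37.1 km
A, B, C are mutually consistent (residuals ≈ 0); D is off by 37.1 km.

D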